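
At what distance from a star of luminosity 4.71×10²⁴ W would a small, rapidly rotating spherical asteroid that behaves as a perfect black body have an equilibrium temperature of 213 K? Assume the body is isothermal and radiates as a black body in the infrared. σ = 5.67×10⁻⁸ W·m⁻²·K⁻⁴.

d ≈ 2.83×10¹⁰ m

For an isothermal black-emitting sphere, (1−a)S·πr² = σ·4πr²·T⁴ ⇒ S = 4σT⁴/(1−a).
S = 4·5.67×10⁻⁸·(213)⁴/1.00 = 466.8 W/m².
Flux falls as S = L/(4πd²), so d = √(L/(4πS)) = √(4.71×10²⁴/(4π·466.8)).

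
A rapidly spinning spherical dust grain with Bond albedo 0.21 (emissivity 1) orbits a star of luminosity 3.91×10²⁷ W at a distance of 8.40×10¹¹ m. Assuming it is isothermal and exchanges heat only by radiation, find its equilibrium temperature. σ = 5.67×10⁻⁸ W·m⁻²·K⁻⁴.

First find the stellar flux at distance d: S = L/(4πd²) = 3.91×10²⁷/(4π·(8.40×10¹¹)²) = 441.0 W/m².
For an isothermal sphere, absorbed (1−a)S·πr² = emitted σ·4πr²·T⁴, so T⁴ = (1−a)S/(4σ).
T⁴ = 0.790·441.0/(4·5.67×10⁻⁸) = 1.536×10⁹ K⁴.

T ≈ 198 K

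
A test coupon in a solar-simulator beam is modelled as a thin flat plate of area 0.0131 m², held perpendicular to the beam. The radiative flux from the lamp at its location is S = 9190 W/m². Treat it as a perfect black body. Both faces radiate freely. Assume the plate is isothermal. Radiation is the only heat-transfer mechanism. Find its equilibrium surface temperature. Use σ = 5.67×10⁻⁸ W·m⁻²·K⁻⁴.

T ≈ 534 K

At equilibrium, absorbed power = emitted power.
Absorbing cross-section = A = 0.01310 m²; emitting surface = 2A = 0.02620 m² (ratio 2).
S·A_cross = εσ·A_surf·T⁴  ⇒  T⁴ = S/(2σ).
T⁴ = 1.00·9190/(2·5.67×10⁻⁸) = 8.104×10¹⁰ K⁴.
T = (8.104×10¹⁰)^(1/4).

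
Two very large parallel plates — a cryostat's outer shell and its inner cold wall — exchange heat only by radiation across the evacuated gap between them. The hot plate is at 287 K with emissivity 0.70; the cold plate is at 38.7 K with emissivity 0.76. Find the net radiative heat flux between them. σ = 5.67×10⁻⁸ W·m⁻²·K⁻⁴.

For two infinite grey parallel plates, q = σ(T₁⁴ − T₂⁴)/(1/ε₁ + 1/ε₂ − 1).
T₁⁴ − T₂⁴ = 6.785×10⁹ − 2.243×10⁶ = 6.782×10⁹ K⁴.
1/ε₁ + 1/ε₂ − 1 = 1.429 + 1.316 − 1 = 1.744.
q = 5.67×10⁻⁸ × 6.782×10⁹ / 1.744.

q ≈ 220 W/m²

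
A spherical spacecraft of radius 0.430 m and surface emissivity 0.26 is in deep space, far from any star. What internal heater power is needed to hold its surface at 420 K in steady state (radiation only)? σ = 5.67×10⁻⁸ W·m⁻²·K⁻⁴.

P = εσ·4πr²·T⁴.
4πr² = 2.324 m²; T⁴ = 3.112×10¹⁰ K⁴.
P = 0.26·5.67×10⁻⁸·2.324·3.112×10¹⁰.

P ≈ 1070 W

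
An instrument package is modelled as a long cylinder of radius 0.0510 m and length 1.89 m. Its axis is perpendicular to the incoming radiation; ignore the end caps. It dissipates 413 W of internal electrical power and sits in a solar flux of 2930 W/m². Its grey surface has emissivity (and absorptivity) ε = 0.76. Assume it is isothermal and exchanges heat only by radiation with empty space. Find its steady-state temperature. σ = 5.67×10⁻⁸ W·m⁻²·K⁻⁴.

At steady state, absorbed solar power + internal power = radiated power.
Absorbed: α·S·A_cross = 0.76·2930·0.1928 = 429.3 W (cross-section 2rL).
Total input = 429.3 + 413 = 842.3 W.
Radiated: εσ·A_surf·T⁴ with A_surf = 2πrL = 0.6056 m².
T⁴ = 842.3/(0.76·5.67×10⁻⁸·0.6056) = 3.227×10¹⁰ K⁴.

T ≈ 424 K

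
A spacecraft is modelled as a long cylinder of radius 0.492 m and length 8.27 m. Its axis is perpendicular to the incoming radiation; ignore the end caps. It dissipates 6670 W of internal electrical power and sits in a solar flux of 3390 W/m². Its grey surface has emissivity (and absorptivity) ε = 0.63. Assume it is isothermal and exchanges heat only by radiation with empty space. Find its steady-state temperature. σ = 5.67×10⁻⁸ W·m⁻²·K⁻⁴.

T ≈ 403 K

At steady state, absorbed solar power + internal power = radiated power.
Absorbed: α·S·A_cross = 0.63·3390·8.138 = 17380 W (cross-section 2rL).
Total input = 17380 + 6670 = 24050 W.
Radiated: εσ·A_surf·T⁴ with A_surf = 2πrL = 25.57 m².
T⁴ = 24050/(0.63·5.67×10⁻⁸·25.57) = 2.634×10¹⁰ K⁴.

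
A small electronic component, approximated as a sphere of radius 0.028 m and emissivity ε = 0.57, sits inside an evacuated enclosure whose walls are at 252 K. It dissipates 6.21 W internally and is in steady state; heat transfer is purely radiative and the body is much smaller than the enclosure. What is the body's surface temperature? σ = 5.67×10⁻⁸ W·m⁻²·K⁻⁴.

For a small grey body in a large enclosure, net radiated power = εσA(T⁴ − T_w⁴).
Steady state: P = εσA(T⁴ − T_w⁴) with A = 4πr² = 0.009852 m².
T⁴ = P/(εσA) + T_w⁴ = 6.21/(0.57·5.67×10⁻⁸·0.009852) + (252)⁴
    = 1.950×10¹⁰ + 4.033×10⁹ = 2.354×10¹⁰ K⁴.

T ≈ 392 K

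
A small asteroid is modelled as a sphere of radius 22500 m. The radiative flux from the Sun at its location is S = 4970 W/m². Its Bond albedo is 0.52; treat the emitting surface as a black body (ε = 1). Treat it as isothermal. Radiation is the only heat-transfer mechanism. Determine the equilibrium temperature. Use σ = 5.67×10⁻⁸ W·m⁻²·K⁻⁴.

T ≈ 320 K

At equilibrium, absorbed power = emitted power.
Absorbing cross-section = πr² = 1.590×10⁹ m²; emitting surface = 4πr² = 6.362×10⁹ m² (ratio 4).
(1−a)S·A_cross = εσ·A_surf·T⁴  ⇒  T⁴ = (1−a)S/(4σ).
T⁴ = 0.480·4970/(4·5.67×10⁻⁸) = 1.052×10¹⁰ K⁴.
T = (1.052×10¹⁰)^(1/4).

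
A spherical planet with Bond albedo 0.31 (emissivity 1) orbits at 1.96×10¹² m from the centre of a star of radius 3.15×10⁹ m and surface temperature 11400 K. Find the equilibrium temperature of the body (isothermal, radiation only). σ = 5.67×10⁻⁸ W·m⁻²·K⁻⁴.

T ≈ 295 K

The star's surface emits σT_*⁴; at distance d the flux is S = σT_*⁴(R_*/d)².
S = 5.67×10⁻⁸·(11400)⁴·(3.15×10⁹/1.96×10¹²)² = 2473 W/m².
For an isothermal sphere T⁴ = (1−a)S/(4σ) = 7.525×10⁹ K⁴.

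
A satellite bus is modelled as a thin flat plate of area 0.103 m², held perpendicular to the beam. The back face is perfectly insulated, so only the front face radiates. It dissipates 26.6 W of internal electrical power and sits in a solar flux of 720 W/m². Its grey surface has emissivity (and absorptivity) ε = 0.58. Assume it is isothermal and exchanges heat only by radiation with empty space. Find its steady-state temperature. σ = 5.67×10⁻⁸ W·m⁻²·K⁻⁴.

At steady state, absorbed solar power + internal power = radiated power.
Absorbed: α·S·A_cross = 0.58·720·0.1030 = 43.01 W (cross-section A).
Total input = 43.01 + 26.6 = 69.61 W.
Radiated: εσ·A_surf·T⁴ with A_surf = A = 0.1030 m².
T⁴ = 69.61/(0.58·5.67×10⁻⁸·0.1030) = 2.055×10¹⁰ K⁴.

T ≈ 379 K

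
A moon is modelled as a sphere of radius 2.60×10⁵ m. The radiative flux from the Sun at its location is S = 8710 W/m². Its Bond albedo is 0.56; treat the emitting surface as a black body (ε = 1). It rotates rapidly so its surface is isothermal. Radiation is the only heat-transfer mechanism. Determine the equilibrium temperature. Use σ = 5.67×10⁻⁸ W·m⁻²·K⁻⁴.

T ≈ 361 K

At equilibrium, absorbed power = emitted power.
Absorbing cross-section = πr² = 2.124×10¹¹ m²; emitting surface = 4πr² = 8.495×10¹¹ m² (ratio 4).
(1−a)S·A_cross = εσ·A_surf·T⁴  ⇒  T⁴ = (1−a)S/(4σ).
T⁴ = 0.440·8710/(4·5.67×10⁻⁸) = 1.690×10¹⁰ K⁴.
T = (1.690×10¹⁰)^(1/4).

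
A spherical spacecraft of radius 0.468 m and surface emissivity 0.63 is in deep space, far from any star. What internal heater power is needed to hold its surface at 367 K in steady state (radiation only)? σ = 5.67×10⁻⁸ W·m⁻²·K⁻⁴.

P = εσ·4πr²·T⁴.
4πr² = 2.752 m²; T⁴ = 1.814×10¹⁰ K⁴.
P = 0.63·5.67×10⁻⁸·2.752·1.814×10¹⁰.

P ≈ 1780 W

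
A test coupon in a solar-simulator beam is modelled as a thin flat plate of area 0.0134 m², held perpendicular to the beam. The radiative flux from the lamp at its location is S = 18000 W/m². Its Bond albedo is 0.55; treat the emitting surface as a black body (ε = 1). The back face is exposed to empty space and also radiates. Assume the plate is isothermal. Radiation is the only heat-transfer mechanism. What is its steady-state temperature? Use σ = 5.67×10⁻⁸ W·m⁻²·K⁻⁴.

At equilibrium, absorbed power = emitted power.
Absorbing cross-section = A = 0.01340 m²; emitting surface = 2A = 0.02680 m² (ratio 2).
(1−a)S·A_cross = εσ·A_surf·T⁴  ⇒  T⁴ = (1−a)S/(2σ).
T⁴ = 0.450·18000/(2·5.67×10⁻⁸) = 7.143×10¹⁰ K⁴.
T = (7.143×10¹⁰)^(1/4).

T ≈ 517 K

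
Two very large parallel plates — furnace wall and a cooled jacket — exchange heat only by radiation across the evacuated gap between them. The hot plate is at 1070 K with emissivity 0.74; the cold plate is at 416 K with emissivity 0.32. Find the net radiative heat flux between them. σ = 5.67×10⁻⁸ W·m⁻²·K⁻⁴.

q ≈ 20900 W/m²

For two infinite grey parallel plates, q = σ(T₁⁴ − T₂⁴)/(1/ε₁ + 1/ε₂ − 1).
T₁⁴ − T₂⁴ = 1.311×10¹² − 2.995×10¹⁰ = 1.281×10¹² K⁴.
1/ε₁ + 1/ε₂ − 1 = 1.351 + 3.125 − 1 = 3.476.
q = 5.67×10⁻⁸ × 1.281×10¹² / 3.476.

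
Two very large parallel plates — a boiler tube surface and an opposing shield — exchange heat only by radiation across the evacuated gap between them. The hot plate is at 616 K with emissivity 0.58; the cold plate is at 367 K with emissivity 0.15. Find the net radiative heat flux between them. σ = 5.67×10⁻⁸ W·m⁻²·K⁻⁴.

q ≈ 965 W/m²

For two infinite grey parallel plates, q = σ(T₁⁴ − T₂⁴)/(1/ε₁ + 1/ε₂ − 1).
T₁⁴ − T₂⁴ = 1.440×10¹¹ − 1.814×10¹⁰ = 1.258×10¹¹ K⁴.
1/ε₁ + 1/ε₂ − 1 = 1.724 + 6.667 − 1 = 7.391.
q = 5.67×10⁻⁸ × 1.258×10¹¹ / 7.391.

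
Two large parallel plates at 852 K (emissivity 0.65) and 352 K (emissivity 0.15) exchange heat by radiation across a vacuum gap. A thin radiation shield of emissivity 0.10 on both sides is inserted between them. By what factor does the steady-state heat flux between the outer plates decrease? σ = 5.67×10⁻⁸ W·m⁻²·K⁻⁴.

Without shield: q₀ = σΔ(T⁴)/(1/ε₁+1/ε₂−1) with denominator 7.205.
With shield the two gaps are in series; the resistances add: (1/ε₁+1/ε_s−1)+(1/ε_s+1/ε₂−1) = 10.54+15.67 = 26.21.
Heat-flux ratio q₀/q = 26.21/7.205.

factor ≈ 3.64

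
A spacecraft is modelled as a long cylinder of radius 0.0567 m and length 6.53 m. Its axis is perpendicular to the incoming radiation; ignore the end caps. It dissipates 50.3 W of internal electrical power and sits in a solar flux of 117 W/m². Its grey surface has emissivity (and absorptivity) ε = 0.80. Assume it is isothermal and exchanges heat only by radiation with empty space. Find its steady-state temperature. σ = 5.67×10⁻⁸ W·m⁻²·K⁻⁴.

T ≈ 183 K

At steady state, absorbed solar power + internal power = radiated power.
Absorbed: α·S·A_cross = 0.80·117·0.7405 = 69.31 W (cross-section 2rL).
Total input = 69.31 + 50.3 = 119.6 W.
Radiated: εσ·A_surf·T⁴ with A_surf = 2πrL = 2.326 m².
T⁴ = 119.6/(0.80·5.67×10⁻⁸·2.326) = 1.134×10⁹ K⁴.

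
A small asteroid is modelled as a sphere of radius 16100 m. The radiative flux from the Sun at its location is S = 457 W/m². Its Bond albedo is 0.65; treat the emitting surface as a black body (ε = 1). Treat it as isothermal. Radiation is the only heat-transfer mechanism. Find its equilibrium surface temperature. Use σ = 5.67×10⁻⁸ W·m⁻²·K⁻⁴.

At equilibrium, absorbed power = emitted power.
Absorbing cross-section = πr² = 8.143×10⁸ m²; emitting surface = 4πr² = 3.257×10⁹ m² (ratio 4).
(1−a)S·A_cross = εσ·A_surf·T⁴  ⇒  T⁴ = (1−a)S/(4σ).
T⁴ = 0.350·457/(4·5.67×10⁻⁸) = 7.052×10⁸ K⁴.
T = (7.052×10⁸)^(1/4).

T ≈ 163 K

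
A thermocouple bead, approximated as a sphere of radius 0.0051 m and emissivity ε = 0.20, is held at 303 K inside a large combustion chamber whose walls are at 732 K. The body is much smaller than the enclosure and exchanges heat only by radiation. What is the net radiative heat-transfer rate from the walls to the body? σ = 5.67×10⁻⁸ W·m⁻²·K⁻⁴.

P_net ≈ 1.03 W

For a small grey body in a large enclosure: P_net = εσA(T_body⁴ − T_wall⁴).
A = 4πr² = 3.269×10⁻⁴ m²; T_body⁴ − T_wall⁴ = 8.429×10⁹ − 2.871×10¹¹ = -2.787×10¹¹ K⁴.
|P_net| = 0.20·5.67×10⁻⁸·3.269×10⁻⁴·2.787×10¹¹.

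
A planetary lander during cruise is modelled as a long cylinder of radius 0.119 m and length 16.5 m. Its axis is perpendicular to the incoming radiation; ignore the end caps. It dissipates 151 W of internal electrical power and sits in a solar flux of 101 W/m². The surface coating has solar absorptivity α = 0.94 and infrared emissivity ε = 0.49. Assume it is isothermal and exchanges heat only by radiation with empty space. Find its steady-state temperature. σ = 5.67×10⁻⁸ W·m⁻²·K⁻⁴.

At steady state, absorbed solar power + internal power = radiated power.
Absorbed: α·S·A_cross = 0.94·101·3.927 = 372.8 W (cross-section 2rL).
Total input = 372.8 + 151 = 523.8 W.
Radiated: εσ·A_surf·T⁴ with A_surf = 2πrL = 12.34 m².
T⁴ = 523.8/(0.49·5.67×10⁻⁸·12.34) = 1.528×10⁹ K⁴.

T ≈ 198 K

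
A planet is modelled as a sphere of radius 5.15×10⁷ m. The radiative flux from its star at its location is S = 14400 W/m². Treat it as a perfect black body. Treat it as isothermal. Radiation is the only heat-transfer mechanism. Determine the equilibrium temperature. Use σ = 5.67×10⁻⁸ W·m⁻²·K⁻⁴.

T ≈ 502 K

At equilibrium, absorbed power = emitted power.
Absorbing cross-section = πr² = 8.332×10¹⁵ m²; emitting surface = 4πr² = 3.333×10¹⁶ m² (ratio 4).
S·A_cross = εσ·A_surf·T⁴  ⇒  T⁴ = S/(4σ).
T⁴ = 1.00·14400/(4·5.67×10⁻⁸) = 6.349×10¹⁰ K⁴.
T = (6.349×10¹⁰)^(1/4).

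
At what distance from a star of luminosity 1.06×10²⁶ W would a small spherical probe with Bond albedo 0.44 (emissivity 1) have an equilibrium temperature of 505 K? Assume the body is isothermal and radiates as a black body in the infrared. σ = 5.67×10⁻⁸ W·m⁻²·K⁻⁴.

d ≈ 1.79×10¹⁰ m

For an isothermal black-emitting sphere, (1−a)S·πr² = σ·4πr²·T⁴ ⇒ S = 4σT⁴/(1−a).
S = 4·5.67×10⁻⁸·(505)⁴/0.560 = 26340 W/m².
Flux falls as S = L/(4πd²), so d = √(L/(4πS)) = √(1.06×10²⁶/(4π·26340)).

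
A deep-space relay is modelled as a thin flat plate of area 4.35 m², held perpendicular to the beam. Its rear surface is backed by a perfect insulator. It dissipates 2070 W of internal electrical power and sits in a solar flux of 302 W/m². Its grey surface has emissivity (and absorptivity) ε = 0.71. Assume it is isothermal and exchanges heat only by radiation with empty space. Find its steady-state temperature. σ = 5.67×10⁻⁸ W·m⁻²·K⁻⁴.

T ≈ 362 K

At steady state, absorbed solar power + internal power = radiated power.
Absorbed: α·S·A_cross = 0.71·302·4.350 = 932.7 W (cross-section A).
Total input = 932.7 + 2070 = 3003 W.
Radiated: εσ·A_surf·T⁴ with A_surf = A = 4.350 m².
T⁴ = 3003/(0.71·5.67×10⁻⁸·4.350) = 1.715×10¹⁰ K⁴.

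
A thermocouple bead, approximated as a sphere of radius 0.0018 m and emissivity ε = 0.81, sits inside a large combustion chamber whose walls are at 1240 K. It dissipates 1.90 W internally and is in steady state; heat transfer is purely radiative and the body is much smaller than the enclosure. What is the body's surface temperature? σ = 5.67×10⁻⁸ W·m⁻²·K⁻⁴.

For a small grey body in a large enclosure, net radiated power = εσA(T⁴ − T_w⁴).
Steady state: P = εσA(T⁴ − T_w⁴) with A = 4πr² = 4.072×10⁻⁵ m².
T⁴ = P/(εσA) + T_w⁴ = 1.90/(0.81·5.67×10⁻⁸·4.072×10⁻⁵) + (1240)⁴
    = 1.016×10¹² + 2.364×10¹² = 3.380×10¹² K⁴.

T ≈ 1360 K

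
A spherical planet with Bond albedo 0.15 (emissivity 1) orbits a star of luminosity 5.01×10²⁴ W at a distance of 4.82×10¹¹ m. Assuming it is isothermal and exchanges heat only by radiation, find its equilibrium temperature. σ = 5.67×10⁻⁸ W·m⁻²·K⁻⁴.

First find the stellar flux at distance d: S = L/(4πd²) = 5.01×10²⁴/(4π·(4.82×10¹¹)²) = 1.716 W/m².
For an isothermal sphere, absorbed (1−a)S·πr² = emitted σ·4πr²·T⁴, so T⁴ = (1−a)S/(4σ).
T⁴ = 0.850·1.716/(4·5.67×10⁻⁸) = 6.431×10⁶ K⁴.

T ≈ 50.4 K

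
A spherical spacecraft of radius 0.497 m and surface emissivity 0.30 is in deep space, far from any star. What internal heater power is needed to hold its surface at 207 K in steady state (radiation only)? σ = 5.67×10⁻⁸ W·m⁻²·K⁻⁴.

P = εσ·4πr²·T⁴.
4πr² = 3.104 m²; T⁴ = 1.836×10⁹ K⁴.
P = 0.30·5.67×10⁻⁸·3.104·1.836×10⁹.

P ≈ 96.9 W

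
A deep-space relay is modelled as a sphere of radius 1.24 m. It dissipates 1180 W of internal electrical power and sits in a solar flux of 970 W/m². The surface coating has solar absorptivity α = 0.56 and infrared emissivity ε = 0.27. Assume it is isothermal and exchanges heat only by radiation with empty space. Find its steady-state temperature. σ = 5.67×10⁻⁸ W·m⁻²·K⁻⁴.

At steady state, absorbed solar power + internal power = radiated power.
Absorbed: α·S·A_cross = 0.56·970·4.831 = 2624 W (cross-section πr²).
Total input = 2624 + 1180 = 3804 W.
Radiated: εσ·A_surf·T⁴ with A_surf = 4πr² = 19.32 m².
T⁴ = 3804/(0.27·5.67×10⁻⁸·19.32) = 1.286×10¹⁰ K⁴.

T ≈ 337 K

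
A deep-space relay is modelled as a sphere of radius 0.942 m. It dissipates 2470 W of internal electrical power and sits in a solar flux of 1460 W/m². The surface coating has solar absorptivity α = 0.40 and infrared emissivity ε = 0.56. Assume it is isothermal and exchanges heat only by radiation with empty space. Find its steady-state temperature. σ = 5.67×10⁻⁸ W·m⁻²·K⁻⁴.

T ≈ 328 K

At steady state, absorbed solar power + internal power = radiated power.
Absorbed: α·S·A_cross = 0.40·1460·2.788 = 1628 W (cross-section πr²).
Total input = 1628 + 2470 = 4098 W.
Radiated: εσ·A_surf·T⁴ with A_surf = 4πr² = 11.15 m².
T⁴ = 4098/(0.56·5.67×10⁻⁸·11.15) = 1.157×10¹⁰ K⁴.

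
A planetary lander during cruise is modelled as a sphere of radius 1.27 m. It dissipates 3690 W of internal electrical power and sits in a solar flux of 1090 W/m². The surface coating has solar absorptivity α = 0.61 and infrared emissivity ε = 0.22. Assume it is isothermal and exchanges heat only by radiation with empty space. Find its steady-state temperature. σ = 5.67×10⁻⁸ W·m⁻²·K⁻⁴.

T ≈ 409 K

At steady state, absorbed solar power + internal power = radiated power.
Absorbed: α·S·A_cross = 0.61·1090·5.067 = 3369 W (cross-section πr²).
Total input = 3369 + 3690 = 7059 W.
Radiated: εσ·A_surf·T⁴ with A_surf = 4πr² = 20.27 m².
T⁴ = 7059/(0.22·5.67×10⁻⁸·20.27) = 2.792×10¹⁰ K⁴.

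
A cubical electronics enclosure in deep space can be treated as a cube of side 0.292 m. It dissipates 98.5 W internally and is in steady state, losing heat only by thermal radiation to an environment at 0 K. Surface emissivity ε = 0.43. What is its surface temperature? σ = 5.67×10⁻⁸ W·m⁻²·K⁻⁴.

T ≈ 298 K

Steady state: internal power = radiated power, P = εσA T⁴.
Radiating area A = 6L² = 0.5116 m².
T⁴ = P/(εσA) = 98.5/(0.43·5.67×10⁻⁸·0.5116) = 7.897×10⁹ K⁴.
T = (7.897×10⁹)^(1/4).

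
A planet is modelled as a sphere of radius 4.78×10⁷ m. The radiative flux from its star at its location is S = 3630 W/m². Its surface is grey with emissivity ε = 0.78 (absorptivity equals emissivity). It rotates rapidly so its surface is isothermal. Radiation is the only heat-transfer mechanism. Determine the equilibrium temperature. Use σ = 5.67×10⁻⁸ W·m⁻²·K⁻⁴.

T ≈ 356 K

At equilibrium, absorbed power = emitted power.
Absorbing cross-section = πr² = 7.178×10¹⁵ m²; emitting surface = 4πr² = 2.871×10¹⁶ m² (ratio 4).
εS·A_cross = εσ·A_surf·T⁴  ⇒  T⁴ = S/(4σ)   (ε cancels).
T⁴ = 3630/(4·5.67×10⁻⁸) = 1.601×10¹⁰ K⁴.
T = (1.601×10¹⁰)^(1/4).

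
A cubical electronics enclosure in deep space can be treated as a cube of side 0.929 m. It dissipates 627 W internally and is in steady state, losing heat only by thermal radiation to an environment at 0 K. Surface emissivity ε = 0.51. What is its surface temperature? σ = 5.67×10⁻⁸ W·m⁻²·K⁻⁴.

T ≈ 254 K

Steady state: internal power = radiated power, P = εσA T⁴.
Radiating area A = 6L² = 5.178 m².
T⁴ = P/(εσA) = 627/(0.51·5.67×10⁻⁸·5.178) = 4.187×10⁹ K⁴.
T = (4.187×10⁹)^(1/4).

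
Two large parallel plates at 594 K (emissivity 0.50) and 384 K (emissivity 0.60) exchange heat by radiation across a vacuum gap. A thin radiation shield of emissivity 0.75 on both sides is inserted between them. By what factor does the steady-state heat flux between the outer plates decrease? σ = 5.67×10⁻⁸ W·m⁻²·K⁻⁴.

Without shield: q₀ = σΔ(T⁴)/(1/ε₁+1/ε₂−1) with denominator 2.667.
With shield the two gaps are in series; the resistances add: (1/ε₁+1/ε_s−1)+(1/ε_s+1/ε₂−1) = 2.333+2.000 = 4.333.
Heat-flux ratio q₀/q = 4.333/2.667.

factor ≈ 1.62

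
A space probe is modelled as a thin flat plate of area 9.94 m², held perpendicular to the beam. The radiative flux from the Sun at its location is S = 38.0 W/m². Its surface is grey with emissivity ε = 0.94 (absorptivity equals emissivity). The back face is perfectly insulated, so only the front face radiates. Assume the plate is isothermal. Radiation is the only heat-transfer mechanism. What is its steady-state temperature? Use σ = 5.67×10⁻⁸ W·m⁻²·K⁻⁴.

At equilibrium, absorbed power = emitted power.
Absorbing cross-section = A = 9.940 m²; emitting surface = A = 9.940 m² (ratio 1).
εS·A_cross = εσ·A_surf·T⁴  ⇒  T⁴ = S/(1σ)   (ε cancels).
T⁴ = 38.0/(1·5.67×10⁻⁸) = 6.702×10⁸ K⁴.
T = (6.702×10⁸)^(1/4).

T ≈ 161 K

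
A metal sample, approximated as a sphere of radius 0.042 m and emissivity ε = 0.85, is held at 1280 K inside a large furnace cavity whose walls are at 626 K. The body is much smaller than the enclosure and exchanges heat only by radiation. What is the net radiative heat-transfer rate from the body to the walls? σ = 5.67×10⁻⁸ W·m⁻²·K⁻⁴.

P_net ≈ 2700 W

For a small grey body in a large enclosure: P_net = εσA(T_body⁴ − T_wall⁴).
A = 4πr² = 0.02217 m²; T_body⁴ − T_wall⁴ = 2.684×10¹² − 1.536×10¹¹ = 2.531×10¹² K⁴.
|P_net| = 0.85·5.67×10⁻⁸·0.02217·2.531×10¹².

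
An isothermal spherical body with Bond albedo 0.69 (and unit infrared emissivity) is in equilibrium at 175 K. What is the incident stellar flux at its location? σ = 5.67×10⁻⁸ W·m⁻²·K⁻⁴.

S ≈ 686 W/m²

(1−a)S·πr² = σ·4πr²·T⁴ ⇒ S = 4σT⁴/(1−a).
S = 4·5.67×10⁻⁸·9.379×10⁸/0.310.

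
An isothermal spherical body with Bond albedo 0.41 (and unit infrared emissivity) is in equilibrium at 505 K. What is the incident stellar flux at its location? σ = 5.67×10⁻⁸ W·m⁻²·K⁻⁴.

(1−a)S·πr² = σ·4πr²·T⁴ ⇒ S = 4σT⁴/(1−a).
S = 4·5.67×10⁻⁸·6.504×10¹⁰/0.590.

S ≈ 25000 W/m²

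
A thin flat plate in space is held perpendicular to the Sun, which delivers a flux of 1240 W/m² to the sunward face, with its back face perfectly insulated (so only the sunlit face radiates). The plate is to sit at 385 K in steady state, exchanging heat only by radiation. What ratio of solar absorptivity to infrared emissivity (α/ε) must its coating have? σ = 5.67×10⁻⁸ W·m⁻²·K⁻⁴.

α/ε ≈ 1.00

Balance: αS·A = εσ·1A·T⁴ ⇒ α/ε = σT⁴/S.
α/ε = 5.67×10⁻⁸·(385)⁴/1240 = 5.67×10⁻⁸·2.197×10¹⁰/1240.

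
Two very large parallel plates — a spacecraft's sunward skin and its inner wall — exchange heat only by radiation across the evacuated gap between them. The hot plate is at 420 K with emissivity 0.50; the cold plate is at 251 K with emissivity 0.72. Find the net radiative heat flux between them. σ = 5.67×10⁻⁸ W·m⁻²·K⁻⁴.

For two infinite grey parallel plates, q = σ(T₁⁴ − T₂⁴)/(1/ε₁ + 1/ε₂ − 1).
T₁⁴ − T₂⁴ = 3.112×10¹⁰ − 3.969×10⁹ = 2.715×10¹⁰ K⁴.
1/ε₁ + 1/ε₂ − 1 = 2.000 + 1.389 − 1 = 2.389.
q = 5.67×10⁻⁸ × 2.715×10¹⁰ / 2.389.

q ≈ 644 W/m²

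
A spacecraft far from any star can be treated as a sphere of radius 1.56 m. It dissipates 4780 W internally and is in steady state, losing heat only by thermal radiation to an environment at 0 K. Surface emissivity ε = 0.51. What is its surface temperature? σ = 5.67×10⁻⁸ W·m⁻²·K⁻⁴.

Steady state: internal power = radiated power, P = εσA T⁴.
Radiating area A = 4πr² = 30.58 m².
T⁴ = P/(εσA) = 4780/(0.51·5.67×10⁻⁸·30.58) = 5.405×10⁹ K⁴.
T = (5.405×10⁹)^(1/4).

T ≈ 271 K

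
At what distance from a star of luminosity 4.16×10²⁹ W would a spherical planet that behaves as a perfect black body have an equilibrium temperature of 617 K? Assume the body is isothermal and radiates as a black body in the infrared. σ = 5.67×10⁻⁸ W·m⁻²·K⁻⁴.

d ≈ 1.00×10¹² m

For an isothermal black-emitting sphere, (1−a)S·πr² = σ·4πr²·T⁴ ⇒ S = 4σT⁴/(1−a).
S = 4·5.67×10⁻⁸·(617)⁴/1.00 = 32870 W/m².
Flux falls as S = L/(4πd²), so d = √(L/(4πS)) = √(4.16×10²⁹/(4π·32870)).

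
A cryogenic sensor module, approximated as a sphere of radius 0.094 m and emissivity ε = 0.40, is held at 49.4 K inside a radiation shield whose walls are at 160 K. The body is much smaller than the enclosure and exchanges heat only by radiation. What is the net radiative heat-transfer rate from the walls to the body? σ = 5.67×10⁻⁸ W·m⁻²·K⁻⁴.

P_net ≈ 1.64 W

For a small grey body in a large enclosure: P_net = εσA(T_body⁴ − T_wall⁴).
A = 4πr² = 0.1110 m²; T_body⁴ − T_wall⁴ = 5.955×10⁶ − 6.554×10⁸ = -6.494×10⁸ K⁴.
|P_net| = 0.40·5.67×10⁻⁸·0.1110·6.494×10⁸.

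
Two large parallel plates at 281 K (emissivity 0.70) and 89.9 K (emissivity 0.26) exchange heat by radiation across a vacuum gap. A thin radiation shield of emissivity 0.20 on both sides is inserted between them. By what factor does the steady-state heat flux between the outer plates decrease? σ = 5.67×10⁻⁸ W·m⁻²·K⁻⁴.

Without shield: q₀ = σΔ(T⁴)/(1/ε₁+1/ε₂−1) with denominator 4.275.
With shield the two gaps are in series; the resistances add: (1/ε₁+1/ε_s−1)+(1/ε_s+1/ε₂−1) = 5.429+7.846 = 13.27.
Heat-flux ratio q₀/q = 13.27/4.275.

factor ≈ 3.11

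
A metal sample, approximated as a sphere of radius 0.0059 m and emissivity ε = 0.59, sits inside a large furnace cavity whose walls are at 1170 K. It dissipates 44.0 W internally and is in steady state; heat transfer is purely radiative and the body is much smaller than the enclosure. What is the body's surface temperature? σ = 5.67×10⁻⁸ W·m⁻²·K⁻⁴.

T ≈ 1490 K

For a small grey body in a large enclosure, net radiated power = εσA(T⁴ − T_w⁴).
Steady state: P = εσA(T⁴ − T_w⁴) with A = 4πr² = 4.374×10⁻⁴ m².
T⁴ = P/(εσA) + T_w⁴ = 44.0/(0.59·5.67×10⁻⁸·4.374×10⁻⁴) + (1170)⁴
    = 3.007×10¹² + 1.874×10¹² = 4.881×10¹² K⁴.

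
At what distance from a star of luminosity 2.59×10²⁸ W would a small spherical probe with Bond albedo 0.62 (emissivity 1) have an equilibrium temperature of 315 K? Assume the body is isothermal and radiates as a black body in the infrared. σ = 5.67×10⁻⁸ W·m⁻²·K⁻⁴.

d ≈ 5.92×10¹¹ m

For an isothermal black-emitting sphere, (1−a)S·πr² = σ·4πr²·T⁴ ⇒ S = 4σT⁴/(1−a).
S = 4·5.67×10⁻⁸·(315)⁴/0.380 = 5876 W/m².
Flux falls as S = L/(4πd²), so d = √(L/(4πS)) = √(2.59×10²⁸/(4π·5876)).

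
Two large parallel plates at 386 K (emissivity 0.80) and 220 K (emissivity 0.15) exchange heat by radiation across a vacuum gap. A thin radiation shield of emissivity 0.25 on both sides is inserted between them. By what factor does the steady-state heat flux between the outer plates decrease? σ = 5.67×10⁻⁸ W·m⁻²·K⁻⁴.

Without shield: q₀ = σΔ(T⁴)/(1/ε₁+1/ε₂−1) with denominator 6.917.
With shield the two gaps are in series; the resistances add: (1/ε₁+1/ε_s−1)+(1/ε_s+1/ε₂−1) = 4.250+9.667 = 13.92.
Heat-flux ratio q₀/q = 13.92/6.917.

factor ≈ 2.01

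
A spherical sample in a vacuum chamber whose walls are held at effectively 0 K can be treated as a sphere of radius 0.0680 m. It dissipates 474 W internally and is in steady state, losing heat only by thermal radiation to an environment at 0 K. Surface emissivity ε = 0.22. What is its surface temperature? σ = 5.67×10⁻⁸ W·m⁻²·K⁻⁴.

T ≈ 899 K

Steady state: internal power = radiated power, P = εσA T⁴.
Radiating area A = 4πr² = 0.05811 m².
T⁴ = P/(εσA) = 474/(0.22·5.67×10⁻⁸·0.05811) = 6.540×10¹¹ K⁴.
T = (6.540×10¹¹)^(1/4).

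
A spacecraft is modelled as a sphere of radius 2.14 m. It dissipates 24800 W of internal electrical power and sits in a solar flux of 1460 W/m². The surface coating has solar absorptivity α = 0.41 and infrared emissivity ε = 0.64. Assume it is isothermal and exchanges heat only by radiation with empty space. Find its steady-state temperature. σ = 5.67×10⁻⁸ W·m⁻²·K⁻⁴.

T ≈ 356 K

At steady state, absorbed solar power + internal power = radiated power.
Absorbed: α·S·A_cross = 0.41·1460·14.39 = 8612 W (cross-section πr²).
Total input = 8612 + 24800 = 33410 W.
Radiated: εσ·A_surf·T⁴ with A_surf = 4πr² = 57.55 m².
T⁴ = 33410/(0.64·5.67×10⁻⁸·57.55) = 1.600×10¹⁰ K⁴.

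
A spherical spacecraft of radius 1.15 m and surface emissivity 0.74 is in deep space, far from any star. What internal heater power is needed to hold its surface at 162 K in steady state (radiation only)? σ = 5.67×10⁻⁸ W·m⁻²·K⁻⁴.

P = εσ·4πr²·T⁴.
4πr² = 16.62 m²; T⁴ = 6.887×10⁸ K⁴.
P = 0.74·5.67×10⁻⁸·16.62·6.887×10⁸.

P ≈ 480 W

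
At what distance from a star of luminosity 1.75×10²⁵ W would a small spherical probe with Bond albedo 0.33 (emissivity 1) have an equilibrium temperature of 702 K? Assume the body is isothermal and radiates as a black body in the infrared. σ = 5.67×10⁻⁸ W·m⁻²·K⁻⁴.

For an isothermal black-emitting sphere, (1−a)S·πr² = σ·4πr²·T⁴ ⇒ S = 4σT⁴/(1−a).
S = 4·5.67×10⁻⁸·(702)⁴/0.670 = 82210 W/m².
Flux falls as S = L/(4πd²), so d = √(L/(4πS)) = √(1.75×10²⁵/(4π·82210)).

d ≈ 4.12×10⁹ m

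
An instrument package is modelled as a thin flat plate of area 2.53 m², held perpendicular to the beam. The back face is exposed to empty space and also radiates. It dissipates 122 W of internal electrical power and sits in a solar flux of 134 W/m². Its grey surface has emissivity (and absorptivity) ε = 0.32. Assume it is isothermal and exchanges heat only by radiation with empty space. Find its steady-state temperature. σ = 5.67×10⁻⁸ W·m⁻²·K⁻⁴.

At steady state, absorbed solar power + internal power = radiated power.
Absorbed: α·S·A_cross = 0.32·134·2.530 = 108.5 W (cross-section A).
Total input = 108.5 + 122 = 230.5 W.
Radiated: εσ·A_surf·T⁴ with A_surf = 2A = 5.060 m².
T⁴ = 230.5/(0.32·5.67×10⁻⁸·5.060) = 2.511×10⁹ K⁴.

T ≈ 224 K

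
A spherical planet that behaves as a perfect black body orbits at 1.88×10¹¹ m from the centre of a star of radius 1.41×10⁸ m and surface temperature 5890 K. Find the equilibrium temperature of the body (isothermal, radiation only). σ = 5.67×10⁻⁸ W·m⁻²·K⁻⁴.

T ≈ 114 K

The star's surface emits σT_*⁴; at distance d the flux is S = σT_*⁴(R_*/d)².
S = 5.67×10⁻⁸·(5890)⁴·(1.41×10⁸/1.88×10¹¹)² = 38.39 W/m².
For an isothermal sphere T⁴ = (1−a)S/(4σ) = 1.692×10⁸ K⁴.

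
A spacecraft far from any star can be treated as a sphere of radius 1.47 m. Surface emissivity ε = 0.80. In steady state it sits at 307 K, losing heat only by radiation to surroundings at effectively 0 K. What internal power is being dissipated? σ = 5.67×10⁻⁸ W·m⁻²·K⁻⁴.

P ≈ 10900 W

Steady state: P = εσA T⁴.
A = 4πr² = 27.15 m²; T⁴ = (307)⁴ = 8.883×10⁹ K⁴.
P = 0.80 × 5.67×10⁻⁸ × 27.15 × 8.883×10⁹.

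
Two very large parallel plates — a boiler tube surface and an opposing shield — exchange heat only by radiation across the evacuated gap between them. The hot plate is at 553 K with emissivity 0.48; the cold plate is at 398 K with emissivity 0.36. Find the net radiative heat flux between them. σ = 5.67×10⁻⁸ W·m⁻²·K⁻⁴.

For two infinite grey parallel plates, q = σ(T₁⁴ − T₂⁴)/(1/ε₁ + 1/ε₂ − 1).
T₁⁴ − T₂⁴ = 9.352×10¹⁰ − 2.509×10¹⁰ = 6.843×10¹⁰ K⁴.
1/ε₁ + 1/ε₂ − 1 = 2.083 + 2.778 − 1 = 3.861.
q = 5.67×10⁻⁸ × 6.843×10¹⁰ / 3.861.

q ≈ 1000 W/m²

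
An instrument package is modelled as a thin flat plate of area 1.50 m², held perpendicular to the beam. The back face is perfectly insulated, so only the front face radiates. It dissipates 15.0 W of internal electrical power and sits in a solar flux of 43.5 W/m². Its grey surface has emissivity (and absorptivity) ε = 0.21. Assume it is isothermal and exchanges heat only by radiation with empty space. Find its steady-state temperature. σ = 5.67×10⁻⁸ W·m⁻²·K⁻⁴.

At steady state, absorbed solar power + internal power = radiated power.
Absorbed: α·S·A_cross = 0.21·43.5·1.500 = 13.70 W (cross-section A).
Total input = 13.70 + 15.0 = 28.70 W.
Radiated: εσ·A_surf·T⁴ with A_surf = A = 1.500 m².
T⁴ = 28.70/(0.21·5.67×10⁻⁸·1.500) = 1.607×10⁹ K⁴.

T ≈ 200 K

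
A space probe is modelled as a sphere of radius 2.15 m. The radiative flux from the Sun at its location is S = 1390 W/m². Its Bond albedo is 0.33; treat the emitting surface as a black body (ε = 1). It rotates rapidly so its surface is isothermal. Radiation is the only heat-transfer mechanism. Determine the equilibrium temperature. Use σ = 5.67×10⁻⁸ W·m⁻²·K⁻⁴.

At equilibrium, absorbed power = emitted power.
Absorbing cross-section = πr² = 14.52 m²; emitting surface = 4πr² = 58.09 m² (ratio 4).
(1−a)S·A_cross = εσ·A_surf·T⁴  ⇒  T⁴ = (1−a)S/(4σ).
T⁴ = 0.670·1390/(4·5.67×10⁻⁸) = 4.106×10⁹ K⁴.
T = (4.106×10⁹)^(1/4).

T ≈ 253 K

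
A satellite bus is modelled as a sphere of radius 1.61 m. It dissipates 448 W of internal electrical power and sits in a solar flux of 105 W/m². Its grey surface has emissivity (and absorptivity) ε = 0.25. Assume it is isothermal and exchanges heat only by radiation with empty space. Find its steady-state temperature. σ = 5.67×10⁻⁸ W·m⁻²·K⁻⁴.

T ≈ 195 K

At steady state, absorbed solar power + internal power = radiated power.
Absorbed: α·S·A_cross = 0.25·105·8.143 = 213.8 W (cross-section πr²).
Total input = 213.8 + 448 = 661.8 W.
Radiated: εσ·A_surf·T⁴ with A_surf = 4πr² = 32.57 m².
T⁴ = 661.8/(0.25·5.67×10⁻⁸·32.57) = 1.433×10⁹ K⁴.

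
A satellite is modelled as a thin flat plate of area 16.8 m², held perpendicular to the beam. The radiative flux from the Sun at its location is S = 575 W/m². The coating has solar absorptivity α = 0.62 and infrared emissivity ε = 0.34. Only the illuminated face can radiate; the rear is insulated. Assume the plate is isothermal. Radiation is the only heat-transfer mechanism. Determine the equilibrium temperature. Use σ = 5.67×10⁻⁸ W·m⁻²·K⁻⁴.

T ≈ 369 K

At equilibrium, absorbed power = emitted power.
Absorbing cross-section = A = 16.80 m²; emitting surface = A = 16.80 m² (ratio 1).
αS·A_cross = εσ·A_surf·T⁴  ⇒  T⁴ = αS/(ε·1σ).
T⁴ = 0.620·575/(0.34·1·5.67×10⁻⁸) = 1.849×10¹⁰ K⁴.
T = (1.849×10¹⁰)^(1/4).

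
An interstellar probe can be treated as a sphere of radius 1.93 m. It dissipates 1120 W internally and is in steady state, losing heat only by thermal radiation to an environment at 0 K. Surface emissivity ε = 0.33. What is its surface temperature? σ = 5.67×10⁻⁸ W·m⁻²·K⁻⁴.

Steady state: internal power = radiated power, P = εσA T⁴.
Radiating area A = 4πr² = 46.81 m².
T⁴ = P/(εσA) = 1120/(0.33·5.67×10⁻⁸·46.81) = 1.279×10⁹ K⁴.
T = (1.279×10⁹)^(1/4).

T ≈ 189 K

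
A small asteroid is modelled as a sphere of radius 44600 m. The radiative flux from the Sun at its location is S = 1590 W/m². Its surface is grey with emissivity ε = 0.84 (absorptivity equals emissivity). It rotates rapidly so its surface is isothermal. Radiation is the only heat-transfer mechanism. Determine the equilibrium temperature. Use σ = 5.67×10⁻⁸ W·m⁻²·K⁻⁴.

T ≈ 289 K

At equilibrium, absorbed power = emitted power.
Absorbing cross-section = πr² = 6.249×10⁹ m²; emitting surface = 4πr² = 2.500×10¹⁰ m² (ratio 4).
εS·A_cross = εσ·A_surf·T⁴  ⇒  T⁴ = S/(4σ)   (ε cancels).
T⁴ = 1590/(4·5.67×10⁻⁸) = 7.011×10⁹ K⁴.
T = (7.011×10⁹)^(1/4).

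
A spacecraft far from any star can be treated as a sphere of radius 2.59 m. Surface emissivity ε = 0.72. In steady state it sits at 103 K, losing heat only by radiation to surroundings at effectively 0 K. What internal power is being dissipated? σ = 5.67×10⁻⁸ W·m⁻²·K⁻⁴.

P ≈ 387 W

Steady state: P = εσA T⁴.
A = 4πr² = 84.30 m²; T⁴ = (103)⁴ = 1.126×10⁸ K⁴.
P = 0.72 × 5.67×10⁻⁸ × 84.30 × 1.126×10⁸.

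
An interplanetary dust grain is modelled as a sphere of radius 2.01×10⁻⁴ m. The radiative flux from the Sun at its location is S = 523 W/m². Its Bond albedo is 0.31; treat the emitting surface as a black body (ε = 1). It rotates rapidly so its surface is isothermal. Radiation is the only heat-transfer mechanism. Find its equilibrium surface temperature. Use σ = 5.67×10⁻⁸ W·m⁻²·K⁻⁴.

At equilibrium, absorbed power = emitted power.
Absorbing cross-section = πr² = 1.269×10⁻⁷ m²; emitting surface = 4πr² = 5.077×10⁻⁷ m² (ratio 4).
(1−a)S·A_cross = εσ·A_surf·T⁴  ⇒  T⁴ = (1−a)S/(4σ).
T⁴ = 0.690·523/(4·5.67×10⁻⁸) = 1.591×10⁹ K⁴.
T = (1.591×10⁹)^(1/4).

T ≈ 200 K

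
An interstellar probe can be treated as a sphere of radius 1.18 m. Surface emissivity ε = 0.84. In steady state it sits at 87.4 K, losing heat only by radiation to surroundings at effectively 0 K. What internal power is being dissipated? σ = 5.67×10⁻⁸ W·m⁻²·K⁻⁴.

Steady state: P = εσA T⁴.
A = 4πr² = 17.50 m²; T⁴ = (87.4)⁴ = 5.835×10⁷ K⁴.
P = 0.84 × 5.67×10⁻⁸ × 17.50 × 5.835×10⁷.

P ≈ 48.6 W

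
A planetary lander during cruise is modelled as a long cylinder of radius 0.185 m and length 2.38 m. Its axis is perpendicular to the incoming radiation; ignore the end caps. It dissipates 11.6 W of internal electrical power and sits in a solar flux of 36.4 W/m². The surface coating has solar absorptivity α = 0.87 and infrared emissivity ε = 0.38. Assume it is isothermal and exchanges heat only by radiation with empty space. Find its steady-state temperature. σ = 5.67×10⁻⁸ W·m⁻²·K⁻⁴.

T ≈ 160 K

At steady state, absorbed solar power + internal power = radiated power.
Absorbed: α·S·A_cross = 0.87·36.4·0.8806 = 27.89 W (cross-section 2rL).
Total input = 27.89 + 11.6 = 39.49 W.
Radiated: εσ·A_surf·T⁴ with A_surf = 2πrL = 2.766 m².
T⁴ = 39.49/(0.38·5.67×10⁻⁸·2.766) = 6.625×10⁸ K⁴.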